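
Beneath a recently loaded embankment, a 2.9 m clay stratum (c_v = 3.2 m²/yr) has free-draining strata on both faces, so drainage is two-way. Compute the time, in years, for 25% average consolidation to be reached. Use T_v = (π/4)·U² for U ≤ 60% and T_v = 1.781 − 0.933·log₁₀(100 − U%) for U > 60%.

Drainage path length: H_d = H/2 = 1.45 m (double drainage).
U ≤ 60%: T_v = (π/4)·U² = (π/4)×0.25² = 0.049087.
t = T_v·H_d²/c_v = 0.049087×1.45²/3.2 = 0.03225 years.

t ≈ 0.0323 years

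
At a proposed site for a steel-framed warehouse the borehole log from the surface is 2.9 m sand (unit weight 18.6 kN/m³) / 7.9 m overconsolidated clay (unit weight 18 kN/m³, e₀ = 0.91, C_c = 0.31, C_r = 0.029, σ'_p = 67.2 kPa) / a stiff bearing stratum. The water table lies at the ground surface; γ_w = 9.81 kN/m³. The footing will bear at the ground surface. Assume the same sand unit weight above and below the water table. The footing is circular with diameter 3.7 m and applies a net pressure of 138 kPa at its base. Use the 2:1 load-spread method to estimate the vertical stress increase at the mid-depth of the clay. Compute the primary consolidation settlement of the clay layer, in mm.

S_c ≈ 67.6 mm

Mid-depth of clay below the ground surface: z = 2.9 + 7.9/2 = 6.85 m.
Total vertical stress at mid-clay: σ_v = 18.6×2.9 + 18×3.95 = 125.04 kPa.
Pore pressure: u = 9.81×(6.85 − 0) = 67.198 kPa.
Initial effective stress: σ'_0 = σ_v − u = 125.04 − 67.198 = 57.842 kPa.
Stress increase at mid-clay by the 2:1 spreading method:
Δσ ≈ qD²/(D+z)² = 138×3.7²/(3.7+6.85)² = 16.974 kPa
Final effective stress: σ'_f = 57.842 + 16.974 = 74.816 kPa.
σ'_f = 74.816 > σ'_p = 67.2 kPa, so the stress path crosses the preconsolidation pressure — recompression up to σ'_p, then virgin compression beyond:
S_c = H/(1+e₀)·[C_r·log₁₀(σ'_p/σ'_0) + C_c·log₁₀(σ'_f/σ'_p)]
    = 7.9/1.91 × [0.029×log₁₀(67.2/57.842) + 0.31×log₁₀(74.816/67.2)]
    = 4.1361 × [0.0018887 + 0.014454] = 0.0676 m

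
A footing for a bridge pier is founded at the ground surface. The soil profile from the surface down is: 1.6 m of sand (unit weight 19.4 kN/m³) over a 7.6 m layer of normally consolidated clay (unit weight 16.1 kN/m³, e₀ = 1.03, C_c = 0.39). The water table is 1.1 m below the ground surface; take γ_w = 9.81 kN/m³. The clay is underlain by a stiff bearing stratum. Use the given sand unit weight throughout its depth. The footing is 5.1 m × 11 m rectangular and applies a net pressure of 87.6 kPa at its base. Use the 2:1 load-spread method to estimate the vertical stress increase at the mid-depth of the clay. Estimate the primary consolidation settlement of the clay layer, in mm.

Mid-depth of clay below the ground surface: z = 1.6 + 7.6/2 = 5.4 m.
Total vertical stress at mid-clay: σ_v = 19.4×1.6 + 16.1×3.8 = 92.22 kPa.
Pore pressure: u = 9.81×(5.4 − 1.1) = 42.183 kPa.
Initial effective stress: σ'_0 = σ_v − u = 92.22 − 42.183 = 50.037 kPa.
Stress increase at mid-clay by the 2:1 spreading method:
Δσ = qBL/((B+z)(L+z)) = 87.6×5.1×11/((5.1+5.4)(11+5.4)) = 28.539 kPa
Final effective stress: σ'_f = σ'_0 + Δσ = 50.037 + 28.539 = 78.576 kPa.
Normally consolidated clay, so the full stress increment lies on the virgin compression line:
S_c = C_c·H/(1+e₀)·log₁₀(σ'_f/σ'_0) = 0.39×7.6/(1+1.03)×log₁₀(78.576/50.037)
    = 1.4601 × 0.196 = 0.2862 m

S_c ≈ 286 mm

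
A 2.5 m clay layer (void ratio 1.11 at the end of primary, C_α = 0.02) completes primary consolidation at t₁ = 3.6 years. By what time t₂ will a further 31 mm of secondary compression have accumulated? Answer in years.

S_s = C_α·H/(1+e_p)·log₁₀(t₂/t₁) ⇒ log₁₀(t₂/t₁) = S_s·(1+e_p)/(C_α·H).
log₁₀(t₂/t₁) = 0.031 × (1+1.11) / (0.02×2.5) = 1.308
t₂ = t₁ × 10^1.308 = 3.6 × 20.33 = 73.2 years

t₂ ≈ 73.2 years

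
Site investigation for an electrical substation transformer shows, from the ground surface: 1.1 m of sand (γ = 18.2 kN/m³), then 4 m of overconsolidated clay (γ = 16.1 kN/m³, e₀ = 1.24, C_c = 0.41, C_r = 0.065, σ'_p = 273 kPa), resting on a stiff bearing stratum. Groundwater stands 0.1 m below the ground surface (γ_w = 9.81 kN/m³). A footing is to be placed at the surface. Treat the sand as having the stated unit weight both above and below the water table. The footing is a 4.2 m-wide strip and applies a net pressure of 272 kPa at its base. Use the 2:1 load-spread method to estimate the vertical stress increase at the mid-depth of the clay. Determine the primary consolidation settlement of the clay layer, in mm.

S_c ≈ 104 mm

Mid-depth of clay below the ground surface: z = 1.1 + 4/2 = 3.1 m.
Total vertical stress at mid-clay: σ_v = 18.2×1.1 + 16.1×2 = 52.22 kPa.
Pore pressure: u = 9.81×(3.1 − 0.1) = 29.43 kPa.
Initial effective stress: σ'_0 = σ_v − u = 52.22 − 29.43 = 22.79 kPa.
Stress increase at mid-clay by the 2:1 spreading method:
Δσ = qB/(B+z) = 272×4.2/(4.2+3.1) = 156.49 kPa
Final effective stress: σ'_f = 22.79 + 156.49 = 179.28 kPa.
σ'_f = 179.28 ≤ σ'_p = 273 kPa, so the clay remains overconsolidated and only the recompression index applies:
S_c = C_r·H/(1+e₀)·log₁₀(σ'_f/σ'_0) = 0.065×4/2.24×log₁₀(179.28/22.79)
    = 0.11607 × 0.89579 = 0.104 m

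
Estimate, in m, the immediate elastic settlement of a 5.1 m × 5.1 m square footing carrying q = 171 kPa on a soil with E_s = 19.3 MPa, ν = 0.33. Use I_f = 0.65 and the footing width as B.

Immediate (elastic) settlement: S_e = q·B·(1−ν²)/E_s · I_f.
E_s = 19.3 MPa = 19300 kPa.
S_e = 171 × 5.1 × (1 − 0.33²) / 19300 × 0.65
    = 171 × 5.1 × 0.8911 / 19300 × 0.65
    = 0.02617 m

S_e ≈ 0.0262 m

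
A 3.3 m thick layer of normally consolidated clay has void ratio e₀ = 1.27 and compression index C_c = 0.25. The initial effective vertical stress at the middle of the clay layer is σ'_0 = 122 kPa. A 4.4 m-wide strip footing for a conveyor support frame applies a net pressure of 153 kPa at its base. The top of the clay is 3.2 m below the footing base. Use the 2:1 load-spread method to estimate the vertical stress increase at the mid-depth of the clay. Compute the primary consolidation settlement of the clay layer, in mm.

S_c ≈ 73.8 mm

Mid-depth of clay below the footing base: z = 3.2 + 3.3/2 = 4.85 m.
Stress increase at mid-clay by the 2:1 spreading method:
Δσ = qB/(B+z) = 153×4.4/(4.4+4.85) = 72.778 kPa
Final effective stress: σ'_f = σ'_0 + Δσ = 122 + 72.778 = 194.78 kPa.
Normally consolidated clay, so the full stress increment lies on the virgin compression line:
S_c = C_c·H/(1+e₀)·log₁₀(σ'_f/σ'_0) = 0.25×3.3/(1+1.27)×log₁₀(194.78/122)
    = 0.36344 × 0.20318 = 0.07384 m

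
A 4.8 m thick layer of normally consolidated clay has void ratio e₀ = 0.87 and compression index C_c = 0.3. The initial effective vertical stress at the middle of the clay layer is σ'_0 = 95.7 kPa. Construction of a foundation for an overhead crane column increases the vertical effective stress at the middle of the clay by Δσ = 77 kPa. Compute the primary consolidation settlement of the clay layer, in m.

S_c ≈ 0.197 m

Final effective stress: σ'_f = σ'_0 + Δσ = 95.7 + 77 = 172.7 kPa.
Normally consolidated clay, so the full stress increment lies on the virgin compression line:
S_c = C_c·H/(1+e₀)·log₁₀(σ'_f/σ'_0) = 0.3×4.8/(1+0.87)×log₁₀(172.7/95.7)
    = 0.77005 × 0.25638 = 0.1974 m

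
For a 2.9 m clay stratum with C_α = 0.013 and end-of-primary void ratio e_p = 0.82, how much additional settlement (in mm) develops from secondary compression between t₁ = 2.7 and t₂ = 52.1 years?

S_s ≈ 26.6 mm

Secondary compression: S_s = C_α·H/(1+e_p)·log₁₀(t₂/t₁)
S_s = 0.013×2.9/(1+0.82)×log₁₀(52.1/2.7)
    = 0.02071 × 1.285 = 0.02663 m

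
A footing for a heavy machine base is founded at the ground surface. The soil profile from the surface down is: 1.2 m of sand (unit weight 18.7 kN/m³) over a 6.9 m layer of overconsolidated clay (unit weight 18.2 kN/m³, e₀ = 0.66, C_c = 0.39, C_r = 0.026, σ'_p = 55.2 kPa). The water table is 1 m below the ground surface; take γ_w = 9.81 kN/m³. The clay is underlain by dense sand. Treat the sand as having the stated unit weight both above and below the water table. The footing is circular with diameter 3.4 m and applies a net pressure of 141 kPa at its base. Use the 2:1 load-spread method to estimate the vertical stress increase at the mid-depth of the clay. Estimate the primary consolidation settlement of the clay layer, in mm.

S_c ≈ 217 mm

Mid-depth of clay below the ground surface: z = 1.2 + 6.9/2 = 4.65 m.
Total vertical stress at mid-clay: σ_v = 18.7×1.2 + 18.2×3.45 = 85.23 kPa.
Pore pressure: u = 9.81×(4.65 − 1) = 35.806 kPa.
Initial effective stress: σ'_0 = σ_v − u = 85.23 − 35.806 = 49.424 kPa.
Stress increase at mid-clay by the 2:1 spreading method:
Δσ ≈ qD²/(D+z)² = 141×3.4²/(3.4+4.65)² = 25.153 kPa
Final effective stress: σ'_f = 49.424 + 25.153 = 74.577 kPa.
σ'_f = 74.577 > σ'_p = 55.2 kPa, so the stress path crosses the preconsolidation pressure — recompression up to σ'_p, then virgin compression beyond:
S_c = H/(1+e₀)·[C_r·log₁₀(σ'_p/σ'_0) + C_c·log₁₀(σ'_f/σ'_p)]
    = 6.9/1.66 × [0.026×log₁₀(55.2/49.424) + 0.39×log₁₀(74.577/55.2)]
    = 4.1566 × [0.001248 + 0.05096] = 0.217 m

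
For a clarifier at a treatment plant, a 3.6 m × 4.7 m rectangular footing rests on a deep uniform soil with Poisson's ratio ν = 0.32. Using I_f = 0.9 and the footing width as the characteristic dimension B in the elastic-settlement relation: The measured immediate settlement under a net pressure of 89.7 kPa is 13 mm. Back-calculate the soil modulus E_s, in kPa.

S_e = q·B·(1−ν²)/E_s · I_f  ⇒  E_s = q·B·(1−ν²)·I_f / S_e.
E_s = 89.7 × 3.6 × 0.8976 × 0.9 / 0.013 = 20070 kPa

E_s ≈ 20100 kPa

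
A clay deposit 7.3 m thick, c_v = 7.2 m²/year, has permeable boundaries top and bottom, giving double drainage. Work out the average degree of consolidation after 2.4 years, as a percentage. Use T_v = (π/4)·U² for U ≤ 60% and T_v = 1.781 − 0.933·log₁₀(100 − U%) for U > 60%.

U ≈ 96.7 %

Drainage path length: H_d = H/2 = 3.65 m (double drainage).
T_v = c_v·t/H_d² = 7.2×2.4/3.65² = 1.2971.
T_v = 1.2971 corresponds to the U > 60% branch:
U = 1 − 10^((1.781 − T_v)/0.933)/100 = 0.967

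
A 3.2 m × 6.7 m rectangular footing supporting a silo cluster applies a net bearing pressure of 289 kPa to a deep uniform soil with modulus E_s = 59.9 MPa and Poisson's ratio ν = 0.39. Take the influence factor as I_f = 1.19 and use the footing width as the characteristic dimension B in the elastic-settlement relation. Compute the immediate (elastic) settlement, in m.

S_e ≈ 0.0156 m

Immediate (elastic) settlement: S_e = q·B·(1−ν²)/E_s · I_f.
E_s = 59.9 MPa = 59900 kPa.
S_e = 289 × 3.2 × (1 − 0.39²) / 59900 × 1.19
    = 289 × 3.2 × 0.8479 / 59900 × 1.19
    = 0.01558 m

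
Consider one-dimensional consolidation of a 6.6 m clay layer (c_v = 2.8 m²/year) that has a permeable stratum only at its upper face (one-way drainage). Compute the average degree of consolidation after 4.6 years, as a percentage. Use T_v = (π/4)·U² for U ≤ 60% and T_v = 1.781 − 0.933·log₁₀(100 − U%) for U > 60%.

U ≈ 60.9 %

Drainage path length: H_d = H = 6.6 m (single drainage).
T_v = c_v·t/H_d² = 2.8×4.6/6.6² = 0.29568.
T_v = 0.29568 corresponds to the U > 60% branch:
U = 1 − 10^((1.781 − T_v)/0.933)/100 = 0.6092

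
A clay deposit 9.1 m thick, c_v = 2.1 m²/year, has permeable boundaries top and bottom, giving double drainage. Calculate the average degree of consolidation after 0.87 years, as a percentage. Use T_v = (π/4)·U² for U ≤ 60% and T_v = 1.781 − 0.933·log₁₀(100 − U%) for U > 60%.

U ≈ 33.5 %

Drainage path length: H_d = H/2 = 4.55 m (double drainage).
T_v = c_v·t/H_d² = 2.1×0.87/4.55² = 0.08825.
T_v = 0.08825 corresponds to the U ≤ 60% branch:
U = √(4T_v/π) = 0.3352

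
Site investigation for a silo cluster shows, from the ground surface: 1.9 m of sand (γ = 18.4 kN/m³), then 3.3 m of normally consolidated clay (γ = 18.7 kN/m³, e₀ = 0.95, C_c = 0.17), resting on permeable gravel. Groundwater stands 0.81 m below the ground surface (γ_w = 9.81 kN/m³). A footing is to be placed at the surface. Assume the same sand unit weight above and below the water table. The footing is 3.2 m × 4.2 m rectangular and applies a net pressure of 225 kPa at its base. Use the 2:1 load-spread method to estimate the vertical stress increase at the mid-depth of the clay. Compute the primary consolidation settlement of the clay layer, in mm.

S_c ≈ 114 mm

Mid-depth of clay below the ground surface: z = 1.9 + 3.3/2 = 3.55 m.
Total vertical stress at mid-clay: σ_v = 18.4×1.9 + 18.7×1.65 = 65.815 kPa.
Pore pressure: u = 9.81×(3.55 − 0.81) = 26.879 kPa.
Initial effective stress: σ'_0 = σ_v − u = 65.815 − 26.879 = 38.936 kPa.
Stress increase at mid-clay by the 2:1 spreading method:
Δσ = qBL/((B+z)(L+z)) = 225×3.2×4.2/((3.2+3.55)(4.2+3.55)) = 57.806 kPa
Final effective stress: σ'_f = σ'_0 + Δσ = 38.936 + 57.806 = 96.742 kPa.
Normally consolidated clay, so the full stress increment lies on the virgin compression line:
S_c = C_c·H/(1+e₀)·log₁₀(σ'_f/σ'_0) = 0.17×3.3/(1+0.95)×log₁₀(96.742/38.936)
    = 0.28769 × 0.39526 = 0.1137 m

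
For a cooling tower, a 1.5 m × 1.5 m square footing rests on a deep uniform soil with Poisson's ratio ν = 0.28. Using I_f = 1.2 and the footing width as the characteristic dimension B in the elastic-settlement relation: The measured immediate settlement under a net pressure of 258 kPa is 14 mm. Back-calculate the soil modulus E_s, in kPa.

S_e = q·B·(1−ν²)/E_s · I_f  ⇒  E_s = q·B·(1−ν²)·I_f / S_e.
E_s = 258 × 1.5 × 0.9216 × 1.2 / 0.014 = 30570 kPa

E_s ≈ 30600 kPa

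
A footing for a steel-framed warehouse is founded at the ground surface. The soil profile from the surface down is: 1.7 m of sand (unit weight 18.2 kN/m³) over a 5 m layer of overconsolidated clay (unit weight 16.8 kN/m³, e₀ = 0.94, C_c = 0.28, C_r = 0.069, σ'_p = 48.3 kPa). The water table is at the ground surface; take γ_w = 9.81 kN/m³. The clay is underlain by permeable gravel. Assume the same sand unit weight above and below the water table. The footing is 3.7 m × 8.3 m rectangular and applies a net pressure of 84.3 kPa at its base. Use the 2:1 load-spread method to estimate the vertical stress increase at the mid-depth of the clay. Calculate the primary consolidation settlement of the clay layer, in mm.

Mid-depth of clay below the ground surface: z = 1.7 + 5/2 = 4.2 m.
Total vertical stress at mid-clay: σ_v = 18.2×1.7 + 16.8×2.5 = 72.94 kPa.
Pore pressure: u = 9.81×(4.2 − 0) = 41.202 kPa.
Initial effective stress: σ'_0 = σ_v − u = 72.94 − 41.202 = 31.738 kPa.
Stress increase at mid-clay by the 2:1 spreading method:
Δσ = qBL/((B+z)(L+z)) = 84.3×3.7×8.3/((3.7+4.2)(8.3+4.2)) = 26.216 kPa
Final effective stress: σ'_f = 31.738 + 26.216 = 57.954 kPa.
σ'_f = 57.954 > σ'_p = 48.3 kPa, so the stress path crosses the preconsolidation pressure — recompression up to σ'_p, then virgin compression beyond:
S_c = H/(1+e₀)·[C_r·log₁₀(σ'_p/σ'_0) + C_c·log₁₀(σ'_f/σ'_p)]
    = 5/1.94 × [0.069×log₁₀(48.3/31.738) + 0.28×log₁₀(57.954/48.3)]
    = 2.5773 × [0.012583 + 0.022158] = 0.08954 m

S_c ≈ 89.5 mm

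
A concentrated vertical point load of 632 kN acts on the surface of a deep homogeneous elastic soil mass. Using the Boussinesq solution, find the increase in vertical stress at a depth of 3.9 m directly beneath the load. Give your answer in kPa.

Δσ_z ≈ 19.8 kPa

Boussinesq vertical stress below a point load on an elastic half-space:
Δσ_z = 3P/(2πz²) · [1 + (r/z)²]^(−5/2)
r/z = 0/3.9 = 0; [1+(r/z)²]^(−5/2) = 1.
Δσ_z = 3×632/(2π×3.9²) × 1 = 19.839 × 1 = 19.84 kPa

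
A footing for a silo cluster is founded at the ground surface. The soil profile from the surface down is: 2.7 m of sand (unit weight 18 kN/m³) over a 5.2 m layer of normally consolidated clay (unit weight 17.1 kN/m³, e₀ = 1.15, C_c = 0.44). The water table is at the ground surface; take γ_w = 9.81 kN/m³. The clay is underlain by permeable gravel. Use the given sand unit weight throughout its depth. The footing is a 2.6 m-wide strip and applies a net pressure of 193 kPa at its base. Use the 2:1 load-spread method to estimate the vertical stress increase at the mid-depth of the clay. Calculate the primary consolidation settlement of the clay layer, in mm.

Mid-depth of clay below the ground surface: z = 2.7 + 5.2/2 = 5.3 m.
Total vertical stress at mid-clay: σ_v = 18×2.7 + 17.1×2.6 = 93.06 kPa.
Pore pressure: u = 9.81×(5.3 − 0) = 51.993 kPa.
Initial effective stress: σ'_0 = σ_v − u = 93.06 − 51.993 = 41.067 kPa.
Stress increase at mid-clay by the 2:1 spreading method:
Δσ = qB/(B+z) = 193×2.6/(2.6+5.3) = 63.519 kPa
Final effective stress: σ'_f = σ'_0 + Δσ = 41.067 + 63.519 = 104.59 kPa.
Normally consolidated clay, so the full stress increment lies on the virgin compression line:
S_c = C_c·H/(1+e₀)·log₁₀(σ'_f/σ'_0) = 0.44×5.2/(1+1.15)×log₁₀(104.59/41.067)
    = 1.0642 × 0.406 = 0.4321 m

S_c ≈ 432 mm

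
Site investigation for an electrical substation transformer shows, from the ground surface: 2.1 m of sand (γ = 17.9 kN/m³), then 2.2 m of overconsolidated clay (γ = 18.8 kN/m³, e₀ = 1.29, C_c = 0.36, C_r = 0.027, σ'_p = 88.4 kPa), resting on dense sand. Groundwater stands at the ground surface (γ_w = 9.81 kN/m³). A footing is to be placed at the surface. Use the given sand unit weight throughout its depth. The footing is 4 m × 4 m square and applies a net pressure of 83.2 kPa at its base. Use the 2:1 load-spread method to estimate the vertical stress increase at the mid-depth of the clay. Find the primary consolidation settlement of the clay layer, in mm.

S_c ≈ 7.55 mm

Mid-depth of clay below the ground surface: z = 2.1 + 2.2/2 = 3.2 m.
Total vertical stress at mid-clay: σ_v = 17.9×2.1 + 18.8×1.1 = 58.27 kPa.
Pore pressure: u = 9.81×(3.2 − 0) = 31.392 kPa.
Initial effective stress: σ'_0 = σ_v − u = 58.27 − 31.392 = 26.878 kPa.
Stress increase at mid-clay by the 2:1 spreading method:
Δσ = qBL/((B+z)(L+z)) = 83.2×4×4/((4+3.2)(4+3.2)) = 25.679 kPa
Final effective stress: σ'_f = 26.878 + 25.679 = 52.557 kPa.
σ'_f = 52.557 ≤ σ'_p = 88.4 kPa, so the clay remains overconsolidated and only the recompression index applies:
S_c = C_r·H/(1+e₀)·log₁₀(σ'_f/σ'_0) = 0.027×2.2/2.29×log₁₀(52.557/26.878)
    = 0.025939 × 0.29123 = 0.007554 m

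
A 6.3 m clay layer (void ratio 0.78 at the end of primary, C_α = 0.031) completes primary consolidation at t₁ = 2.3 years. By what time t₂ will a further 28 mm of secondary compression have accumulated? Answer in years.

t₂ ≈ 4.14 years

S_s = C_α·H/(1+e_p)·log₁₀(t₂/t₁) ⇒ log₁₀(t₂/t₁) = S_s·(1+e_p)/(C_α·H).
log₁₀(t₂/t₁) = 0.028 × (1+0.78) / (0.031×6.3) = 0.2552
t₂ = t₁ × 10^0.2552 = 2.3 × 1.8 = 4.139 years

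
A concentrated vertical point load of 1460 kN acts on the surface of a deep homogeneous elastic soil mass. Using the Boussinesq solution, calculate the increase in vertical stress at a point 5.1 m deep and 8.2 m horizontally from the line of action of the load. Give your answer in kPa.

Boussinesq vertical stress below a point load on an elastic half-space:
Δσ_z = 3P/(2πz²) · [1 + (r/z)²]^(−5/2)
r/z = 8.2/5.1 = 1.6078; [1+(r/z)²]^(−5/2) = 0.041089.
Δσ_z = 3×1460/(2π×5.1²) × 0.041089 = 26.801 × 0.041089 = 1.101 kPa

Δσ_z ≈ 1.1 kPa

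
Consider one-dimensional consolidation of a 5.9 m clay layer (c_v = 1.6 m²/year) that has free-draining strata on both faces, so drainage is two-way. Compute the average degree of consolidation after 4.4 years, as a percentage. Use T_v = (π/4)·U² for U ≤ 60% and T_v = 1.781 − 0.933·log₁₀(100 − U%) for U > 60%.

Drainage path length: H_d = H/2 = 2.95 m (double drainage).
T_v = c_v·t/H_d² = 1.6×4.4/2.95² = 0.80896.
T_v = 0.80896 corresponds to the U > 60% branch:
U = 1 − 10^((1.781 − T_v)/0.933)/100 = 0.8899

U ≈ 89 %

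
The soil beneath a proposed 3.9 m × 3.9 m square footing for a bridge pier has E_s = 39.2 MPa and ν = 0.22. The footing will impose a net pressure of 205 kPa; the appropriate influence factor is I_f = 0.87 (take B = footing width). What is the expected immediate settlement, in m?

Immediate (elastic) settlement: S_e = q·B·(1−ν²)/E_s · I_f.
E_s = 39.2 MPa = 39200 kPa.
S_e = 205 × 3.9 × (1 − 0.22²) / 39200 × 0.87
    = 205 × 3.9 × 0.9516 / 39200 × 0.87
    = 0.01689 m

S_e ≈ 0.0169 m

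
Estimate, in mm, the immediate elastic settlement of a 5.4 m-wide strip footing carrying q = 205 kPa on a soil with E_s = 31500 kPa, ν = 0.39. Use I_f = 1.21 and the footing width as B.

S_e ≈ 36.1 mm

Immediate (elastic) settlement: S_e = q·B·(1−ν²)/E_s · I_f.
S_e = 205 × 5.4 × (1 − 0.39²) / 31500 × 1.21
    = 205 × 5.4 × 0.8479 / 31500 × 1.21
    = 0.03606 m = 36.06 mm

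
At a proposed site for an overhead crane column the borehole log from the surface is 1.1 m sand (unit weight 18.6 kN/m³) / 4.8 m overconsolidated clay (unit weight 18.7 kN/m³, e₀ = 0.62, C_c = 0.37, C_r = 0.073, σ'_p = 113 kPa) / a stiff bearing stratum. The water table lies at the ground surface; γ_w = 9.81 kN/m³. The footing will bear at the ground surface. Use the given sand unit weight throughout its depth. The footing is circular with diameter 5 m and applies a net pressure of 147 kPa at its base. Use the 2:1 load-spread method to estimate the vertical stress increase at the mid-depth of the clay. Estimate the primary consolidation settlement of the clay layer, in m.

S_c ≈ 0.0912 m

Mid-depth of clay below the ground surface: z = 1.1 + 4.8/2 = 3.5 m.
Total vertical stress at mid-clay: σ_v = 18.6×1.1 + 18.7×2.4 = 65.34 kPa.
Pore pressure: u = 9.81×(3.5 − 0) = 34.335 kPa.
Initial effective stress: σ'_0 = σ_v − u = 65.34 − 34.335 = 31.005 kPa.
Stress increase at mid-clay by the 2:1 spreading method:
Δσ ≈ qD²/(D+z)² = 147×5²/(5+3.5)² = 50.865 kPa
Final effective stress: σ'_f = 31.005 + 50.865 = 81.87 kPa.
σ'_f = 81.87 ≤ σ'_p = 113 kPa, so the clay remains overconsolidated and only the recompression index applies:
S_c = C_r·H/(1+e₀)·log₁₀(σ'_f/σ'_0) = 0.073×4.8/1.62×log₁₀(81.87/31.005)
    = 0.2163 × 0.42169 = 0.09121 m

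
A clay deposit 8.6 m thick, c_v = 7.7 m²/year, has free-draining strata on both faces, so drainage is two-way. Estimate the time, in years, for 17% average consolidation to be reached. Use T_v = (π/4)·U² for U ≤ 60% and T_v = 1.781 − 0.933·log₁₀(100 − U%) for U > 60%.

Drainage path length: H_d = H/2 = 4.3 m (double drainage).
U ≤ 60%: T_v = (π/4)·U² = (π/4)×0.17² = 0.022698.
t = T_v·H_d²/c_v = 0.022698×4.3²/7.7 = 0.0545 years.

t ≈ 0.0545 years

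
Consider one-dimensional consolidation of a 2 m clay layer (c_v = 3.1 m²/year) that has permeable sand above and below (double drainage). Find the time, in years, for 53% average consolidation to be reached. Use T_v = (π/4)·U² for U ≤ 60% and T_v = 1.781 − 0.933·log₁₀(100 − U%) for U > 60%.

Drainage path length: H_d = H/2 = 1 m (double drainage).
U ≤ 60%: T_v = (π/4)·U² = (π/4)×0.53² = 0.22062.
t = T_v·H_d²/c_v = 0.22062×1²/3.1 = 0.07117 years.

t ≈ 0.0712 years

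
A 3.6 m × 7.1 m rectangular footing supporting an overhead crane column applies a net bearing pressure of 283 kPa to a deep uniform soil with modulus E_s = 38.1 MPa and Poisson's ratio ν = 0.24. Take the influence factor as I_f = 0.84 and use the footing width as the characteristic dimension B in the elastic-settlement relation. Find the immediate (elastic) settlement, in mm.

S_e ≈ 21.2 mm

Immediate (elastic) settlement: S_e = q·B·(1−ν²)/E_s · I_f.
E_s = 38.1 MPa = 38100 kPa.
S_e = 283 × 3.6 × (1 − 0.24²) / 38100 × 0.84
    = 283 × 3.6 × 0.9424 / 38100 × 0.84
    = 0.02117 m = 21.17 mm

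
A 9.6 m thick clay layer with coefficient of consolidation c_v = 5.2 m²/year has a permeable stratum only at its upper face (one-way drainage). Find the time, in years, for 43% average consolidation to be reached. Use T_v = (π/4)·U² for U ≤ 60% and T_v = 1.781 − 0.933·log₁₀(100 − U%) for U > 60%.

t ≈ 2.57 years

Drainage path length: H_d = H = 9.6 m (single drainage).
U ≤ 60%: T_v = (π/4)·U² = (π/4)×0.43² = 0.14522.
t = T_v·H_d²/c_v = 0.14522×9.6²/5.2 = 2.574 years.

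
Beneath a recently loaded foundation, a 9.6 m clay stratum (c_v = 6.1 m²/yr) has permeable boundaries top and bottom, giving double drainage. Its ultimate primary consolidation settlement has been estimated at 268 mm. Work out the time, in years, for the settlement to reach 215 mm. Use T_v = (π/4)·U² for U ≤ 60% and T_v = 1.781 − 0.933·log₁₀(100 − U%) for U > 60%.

t ≈ 2.16 years

Drainage path length: H_d = H/2 = 4.8 m (double drainage).
U = S(t)/S_ult = 215/268 = 0.8022.
U > 60%: T_v = 1.781 − 0.933·log₁₀(100 − 80.224) = 0.5717.
t = T_v·H_d²/c_v = 0.5717×4.8²/6.1 = 2.159 years.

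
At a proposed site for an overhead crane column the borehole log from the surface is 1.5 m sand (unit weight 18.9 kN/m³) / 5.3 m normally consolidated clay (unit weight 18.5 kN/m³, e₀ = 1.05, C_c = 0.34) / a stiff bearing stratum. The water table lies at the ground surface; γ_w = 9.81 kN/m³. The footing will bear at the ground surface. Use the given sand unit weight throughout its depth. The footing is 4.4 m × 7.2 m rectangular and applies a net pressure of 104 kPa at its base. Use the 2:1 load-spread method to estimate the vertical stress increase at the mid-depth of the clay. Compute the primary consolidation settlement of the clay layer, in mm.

S_c ≈ 250 mm

Mid-depth of clay below the ground surface: z = 1.5 + 5.3/2 = 4.15 m.
Total vertical stress at mid-clay: σ_v = 18.9×1.5 + 18.5×2.65 = 77.375 kPa.
Pore pressure: u = 9.81×(4.15 − 0) = 40.712 kPa.
Initial effective stress: σ'_0 = σ_v − u = 77.375 − 40.712 = 36.663 kPa.
Stress increase at mid-clay by the 2:1 spreading method:
Δσ = qBL/((B+z)(L+z)) = 104×4.4×7.2/((4.4+4.15)(7.2+4.15)) = 33.951 kPa
Final effective stress: σ'_f = σ'_0 + Δσ = 36.663 + 33.951 = 70.614 kPa.
Normally consolidated clay, so the full stress increment lies on the virgin compression line:
S_c = C_c·H/(1+e₀)·log₁₀(σ'_f/σ'_0) = 0.34×5.3/(1+1.05)×log₁₀(70.614/36.663)
    = 0.87902 × 0.28466 = 0.2502 m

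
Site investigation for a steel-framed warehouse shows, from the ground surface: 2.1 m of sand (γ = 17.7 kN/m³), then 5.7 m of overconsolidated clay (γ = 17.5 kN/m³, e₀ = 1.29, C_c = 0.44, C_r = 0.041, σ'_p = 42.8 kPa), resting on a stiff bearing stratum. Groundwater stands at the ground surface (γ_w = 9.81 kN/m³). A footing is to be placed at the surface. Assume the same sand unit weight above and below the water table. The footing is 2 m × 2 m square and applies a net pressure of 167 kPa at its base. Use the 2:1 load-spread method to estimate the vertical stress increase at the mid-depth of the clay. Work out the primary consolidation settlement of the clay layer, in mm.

S_c ≈ 100 mm

Mid-depth of clay below the ground surface: z = 2.1 + 5.7/2 = 4.95 m.
Total vertical stress at mid-clay: σ_v = 17.7×2.1 + 17.5×2.85 = 87.045 kPa.
Pore pressure: u = 9.81×(4.95 − 0) = 48.56 kPa.
Initial effective stress: σ'_0 = σ_v − u = 87.045 − 48.56 = 38.485 kPa.
Stress increase at mid-clay by the 2:1 spreading method:
Δσ = qBL/((B+z)(L+z)) = 167×2×2/((2+4.95)(2+4.95)) = 13.83 kPa
Final effective stress: σ'_f = 38.485 + 13.83 = 52.315 kPa.
σ'_f = 52.315 > σ'_p = 42.8 kPa, so the stress path crosses the preconsolidation pressure — recompression up to σ'_p, then virgin compression beyond:
S_c = H/(1+e₀)·[C_r·log₁₀(σ'_p/σ'_0) + C_c·log₁₀(σ'_f/σ'_p)]
    = 5.7/2.29 × [0.041×log₁₀(42.8/38.485) + 0.44×log₁₀(52.315/42.8)]
    = 2.4891 × [0.0018922 + 0.03836] = 0.1002 m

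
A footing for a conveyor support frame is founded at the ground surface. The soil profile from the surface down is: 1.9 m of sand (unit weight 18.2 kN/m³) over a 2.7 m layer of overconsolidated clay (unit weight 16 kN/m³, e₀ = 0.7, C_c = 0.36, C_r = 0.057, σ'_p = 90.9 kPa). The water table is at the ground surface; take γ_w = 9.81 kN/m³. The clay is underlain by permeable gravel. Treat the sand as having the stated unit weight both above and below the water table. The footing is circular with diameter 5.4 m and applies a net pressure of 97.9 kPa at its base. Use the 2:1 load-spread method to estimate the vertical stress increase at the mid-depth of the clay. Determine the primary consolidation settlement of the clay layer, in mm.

Mid-depth of clay below the ground surface: z = 1.9 + 2.7/2 = 3.25 m.
Total vertical stress at mid-clay: σ_v = 18.2×1.9 + 16×1.35 = 56.18 kPa.
Pore pressure: u = 9.81×(3.25 − 0) = 31.883 kPa.
Initial effective stress: σ'_0 = σ_v − u = 56.18 − 31.883 = 24.297 kPa.
Stress increase at mid-clay by the 2:1 spreading method:
Δσ ≈ qD²/(D+z)² = 97.9×5.4²/(5.4+3.25)² = 38.154 kPa
Final effective stress: σ'_f = 24.297 + 38.154 = 62.451 kPa.
σ'_f = 62.451 ≤ σ'_p = 90.9 kPa, so the clay remains overconsolidated and only the recompression index applies:
S_c = C_r·H/(1+e₀)·log₁₀(σ'_f/σ'_0) = 0.057×2.7/1.7×log₁₀(62.451/24.297)
    = 0.090527 × 0.40999 = 0.03712 m

S_c ≈ 37.1 mm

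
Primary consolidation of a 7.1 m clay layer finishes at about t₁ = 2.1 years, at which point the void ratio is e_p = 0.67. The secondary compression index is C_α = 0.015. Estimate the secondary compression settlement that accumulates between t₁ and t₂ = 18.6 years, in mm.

Secondary compression: S_s = C_α·H/(1+e_p)·log₁₀(t₂/t₁)
S_s = 0.015×7.1/(1+0.67)×log₁₀(18.6/2.1)
    = 0.06377 × 0.9473 = 0.06041 m

S_s ≈ 60.4 mm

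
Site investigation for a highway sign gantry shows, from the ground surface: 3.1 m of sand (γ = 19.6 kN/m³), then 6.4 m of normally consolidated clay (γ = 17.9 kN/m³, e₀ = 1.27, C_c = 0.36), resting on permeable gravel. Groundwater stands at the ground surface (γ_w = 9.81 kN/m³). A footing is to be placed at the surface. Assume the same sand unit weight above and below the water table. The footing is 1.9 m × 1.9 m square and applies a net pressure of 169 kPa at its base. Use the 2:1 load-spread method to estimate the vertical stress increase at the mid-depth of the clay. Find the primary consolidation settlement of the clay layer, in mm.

S_c ≈ 65.9 mm

Mid-depth of clay below the ground surface: z = 3.1 + 6.4/2 = 6.3 m.
Total vertical stress at mid-clay: σ_v = 19.6×3.1 + 17.9×3.2 = 118.04 kPa.
Pore pressure: u = 9.81×(6.3 − 0) = 61.803 kPa.
Initial effective stress: σ'_0 = σ_v − u = 118.04 − 61.803 = 56.237 kPa.
Stress increase at mid-clay by the 2:1 spreading method:
Δσ = qBL/((B+z)(L+z)) = 169×1.9×1.9/((1.9+6.3)(1.9+6.3)) = 9.0733 kPa
Final effective stress: σ'_f = σ'_0 + Δσ = 56.237 + 9.0733 = 65.31 kPa.
Normally consolidated clay, so the full stress increment lies on the virgin compression line:
S_c = C_c·H/(1+e₀)·log₁₀(σ'_f/σ'_0) = 0.36×6.4/(1+1.27)×log₁₀(65.31/56.237)
    = 1.015 × 0.064958 = 0.06593 m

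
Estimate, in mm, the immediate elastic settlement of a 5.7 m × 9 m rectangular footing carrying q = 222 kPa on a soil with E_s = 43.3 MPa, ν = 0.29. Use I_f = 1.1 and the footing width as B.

Immediate (elastic) settlement: S_e = q·B·(1−ν²)/E_s · I_f.
E_s = 43.3 MPa = 43300 kPa.
S_e = 222 × 5.7 × (1 − 0.29²) / 43300 × 1.1
    = 222 × 5.7 × 0.9159 / 43300 × 1.1
    = 0.02944 m = 29.44 mm

S_e ≈ 29.4 mm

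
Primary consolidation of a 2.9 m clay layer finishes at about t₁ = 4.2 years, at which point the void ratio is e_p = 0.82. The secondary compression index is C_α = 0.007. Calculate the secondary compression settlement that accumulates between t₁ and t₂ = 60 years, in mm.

Secondary compression: S_s = C_α·H/(1+e_p)·log₁₀(t₂/t₁)
S_s = 0.007×2.9/(1+0.82)×log₁₀(60/4.2)
    = 0.01115 × 1.155 = 0.01288 m

S_s ≈ 12.9 mm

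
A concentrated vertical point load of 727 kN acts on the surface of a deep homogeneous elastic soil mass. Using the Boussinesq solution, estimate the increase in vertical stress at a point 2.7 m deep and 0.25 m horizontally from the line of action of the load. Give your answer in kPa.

Boussinesq vertical stress below a point load on an elastic half-space:
Δσ_z = 3P/(2πz²) · [1 + (r/z)²]^(−5/2)
r/z = 0.25/2.7 = 0.092593; [1+(r/z)²]^(−5/2) = 0.97888.
Δσ_z = 3×727/(2π×2.7²) × 0.97888 = 47.615 × 0.97888 = 46.61 kPa

Δσ_z ≈ 46.6 kPa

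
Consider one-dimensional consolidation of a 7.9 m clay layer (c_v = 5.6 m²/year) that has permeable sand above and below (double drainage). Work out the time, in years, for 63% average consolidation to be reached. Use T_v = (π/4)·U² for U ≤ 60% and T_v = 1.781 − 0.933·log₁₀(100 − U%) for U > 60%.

t ≈ 0.886 years

Drainage path length: H_d = H/2 = 3.95 m (double drainage).
U > 60%: T_v = 1.781 − 0.933·log₁₀(100 − 63) = 0.31787.
t = T_v·H_d²/c_v = 0.31787×3.95²/5.6 = 0.8856 years.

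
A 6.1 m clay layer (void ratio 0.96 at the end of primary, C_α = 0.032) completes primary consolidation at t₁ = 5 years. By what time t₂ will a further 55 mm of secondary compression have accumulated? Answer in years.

S_s = C_α·H/(1+e_p)·log₁₀(t₂/t₁) ⇒ log₁₀(t₂/t₁) = S_s·(1+e_p)/(C_α·H).
log₁₀(t₂/t₁) = 0.055 × (1+0.96) / (0.032×6.1) = 0.5523
t₂ = t₁ × 10^0.5523 = 5 × 3.567 = 17.83 years

t₂ ≈ 17.8 years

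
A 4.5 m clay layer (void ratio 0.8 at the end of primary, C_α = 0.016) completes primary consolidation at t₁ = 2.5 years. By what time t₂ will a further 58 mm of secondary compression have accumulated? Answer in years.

S_s = C_α·H/(1+e_p)·log₁₀(t₂/t₁) ⇒ log₁₀(t₂/t₁) = S_s·(1+e_p)/(C_α·H).
log₁₀(t₂/t₁) = 0.058 × (1+0.8) / (0.016×4.5) = 1.45
t₂ = t₁ × 10^1.45 = 2.5 × 28.18 = 70.46 years

t₂ ≈ 70.5 years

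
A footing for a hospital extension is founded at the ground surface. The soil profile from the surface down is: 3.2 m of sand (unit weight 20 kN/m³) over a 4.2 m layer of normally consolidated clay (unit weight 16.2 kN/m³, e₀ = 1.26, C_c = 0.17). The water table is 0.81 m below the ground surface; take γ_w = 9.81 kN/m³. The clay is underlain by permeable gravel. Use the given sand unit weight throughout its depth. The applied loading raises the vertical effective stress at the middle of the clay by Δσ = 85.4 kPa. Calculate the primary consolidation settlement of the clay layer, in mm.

S_c ≈ 130 mm

Mid-depth of clay below the ground surface: z = 3.2 + 4.2/2 = 5.3 m.
Total vertical stress at mid-clay: σ_v = 20×3.2 + 16.2×2.1 = 98.02 kPa.
Pore pressure: u = 9.81×(5.3 − 0.81) = 44.047 kPa.
Initial effective stress: σ'_0 = σ_v − u = 98.02 − 44.047 = 53.973 kPa.
Final effective stress: σ'_f = σ'_0 + Δσ = 53.973 + 85.4 = 139.37 kPa.
Normally consolidated clay, so the full stress increment lies on the virgin compression line:
S_c = C_c·H/(1+e₀)·log₁₀(σ'_f/σ'_0) = 0.17×4.2/(1+1.26)×log₁₀(139.37/53.973)
    = 0.31593 × 0.41199 = 0.1302 m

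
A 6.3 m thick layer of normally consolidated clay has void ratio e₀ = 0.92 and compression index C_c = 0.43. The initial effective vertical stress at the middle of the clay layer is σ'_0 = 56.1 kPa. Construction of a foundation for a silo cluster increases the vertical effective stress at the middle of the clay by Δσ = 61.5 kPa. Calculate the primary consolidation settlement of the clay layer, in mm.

Final effective stress: σ'_f = σ'_0 + Δσ = 56.1 + 61.5 = 117.6 kPa.
Normally consolidated clay, so the full stress increment lies on the virgin compression line:
S_c = C_c·H/(1+e₀)·log₁₀(σ'_f/σ'_0) = 0.43×6.3/(1+0.92)×log₁₀(117.6/56.1)
    = 1.4109 × 0.32144 = 0.4535 m

S_c ≈ 454 mm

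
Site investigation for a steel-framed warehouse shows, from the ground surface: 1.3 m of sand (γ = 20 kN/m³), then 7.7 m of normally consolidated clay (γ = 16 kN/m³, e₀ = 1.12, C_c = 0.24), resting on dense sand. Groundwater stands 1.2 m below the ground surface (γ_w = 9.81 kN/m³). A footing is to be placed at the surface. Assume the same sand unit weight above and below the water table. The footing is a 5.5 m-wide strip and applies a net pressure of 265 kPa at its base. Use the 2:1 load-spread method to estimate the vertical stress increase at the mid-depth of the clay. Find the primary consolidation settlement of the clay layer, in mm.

S_c ≈ 506 mm

Mid-depth of clay below the ground surface: z = 1.3 + 7.7/2 = 5.15 m.
Total vertical stress at mid-clay: σ_v = 20×1.3 + 16×3.85 = 87.6 kPa.
Pore pressure: u = 9.81×(5.15 − 1.2) = 38.75 kPa.
Initial effective stress: σ'_0 = σ_v − u = 87.6 − 38.75 = 48.85 kPa.
Stress increase at mid-clay by the 2:1 spreading method:
Δσ = qB/(B+z) = 265×5.5/(5.5+5.15) = 136.85 kPa
Final effective stress: σ'_f = σ'_0 + Δσ = 48.85 + 136.85 = 185.7 kPa.
Normally consolidated clay, so the full stress increment lies on the virgin compression line:
S_c = C_c·H/(1+e₀)·log₁₀(σ'_f/σ'_0) = 0.24×7.7/(1+1.12)×log₁₀(185.7/48.85)
    = 0.8717 × 0.57995 = 0.5055 m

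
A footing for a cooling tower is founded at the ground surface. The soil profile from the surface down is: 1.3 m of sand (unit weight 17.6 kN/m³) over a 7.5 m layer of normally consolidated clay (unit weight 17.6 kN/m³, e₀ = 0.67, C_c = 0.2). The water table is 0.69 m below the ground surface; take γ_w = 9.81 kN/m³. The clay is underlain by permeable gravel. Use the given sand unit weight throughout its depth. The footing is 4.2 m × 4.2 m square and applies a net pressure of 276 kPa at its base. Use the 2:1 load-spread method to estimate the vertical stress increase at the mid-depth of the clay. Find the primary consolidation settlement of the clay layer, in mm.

Mid-depth of clay below the ground surface: z = 1.3 + 7.5/2 = 5.05 m.
Total vertical stress at mid-clay: σ_v = 17.6×1.3 + 17.6×3.75 = 88.88 kPa.
Pore pressure: u = 9.81×(5.05 − 0.69) = 42.772 kPa.
Initial effective stress: σ'_0 = σ_v − u = 88.88 − 42.772 = 46.108 kPa.
Stress increase at mid-clay by the 2:1 spreading method:
Δσ = qBL/((B+z)(L+z)) = 276×4.2×4.2/((4.2+5.05)(4.2+5.05)) = 56.902 kPa
Final effective stress: σ'_f = σ'_0 + Δσ = 46.108 + 56.902 = 103.01 kPa.
Normally consolidated clay, so the full stress increment lies on the virgin compression line:
S_c = C_c·H/(1+e₀)·log₁₀(σ'_f/σ'_0) = 0.2×7.5/(1+0.67)×log₁₀(103.01/46.108)
    = 0.8982 × 0.3491 = 0.3136 m

S_c ≈ 314 mm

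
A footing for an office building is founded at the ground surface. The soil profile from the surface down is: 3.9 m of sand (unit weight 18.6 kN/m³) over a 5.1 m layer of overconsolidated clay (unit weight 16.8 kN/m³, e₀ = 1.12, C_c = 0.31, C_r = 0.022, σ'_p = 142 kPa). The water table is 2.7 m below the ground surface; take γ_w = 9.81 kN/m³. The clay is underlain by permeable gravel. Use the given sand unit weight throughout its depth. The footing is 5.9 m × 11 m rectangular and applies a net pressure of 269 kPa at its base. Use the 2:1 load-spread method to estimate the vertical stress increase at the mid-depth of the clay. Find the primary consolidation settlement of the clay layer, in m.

Mid-depth of clay below the ground surface: z = 3.9 + 5.1/2 = 6.45 m.
Total vertical stress at mid-clay: σ_v = 18.6×3.9 + 16.8×2.55 = 115.38 kPa.
Pore pressure: u = 9.81×(6.45 − 2.7) = 36.788 kPa.
Initial effective stress: σ'_0 = σ_v − u = 115.38 − 36.788 = 78.592 kPa.
Stress increase at mid-clay by the 2:1 spreading method:
Δσ = qBL/((B+z)(L+z)) = 269×5.9×11/((5.9+6.45)(11+6.45)) = 81.009 kPa
Final effective stress: σ'_f = 78.592 + 81.009 = 159.6 kPa.
σ'_f = 159.6 > σ'_p = 142 kPa, so the stress path crosses the preconsolidation pressure — recompression up to σ'_p, then virgin compression beyond:
S_c = H/(1+e₀)·[C_r·log₁₀(σ'_p/σ'_0) + C_c·log₁₀(σ'_f/σ'_p)]
    = 5.1/2.12 × [0.022×log₁₀(142/78.592) + 0.31×log₁₀(159.6/142)]
    = 2.4057 × [0.005652 + 0.015731] = 0.05144 m

S_c ≈ 0.0514 m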